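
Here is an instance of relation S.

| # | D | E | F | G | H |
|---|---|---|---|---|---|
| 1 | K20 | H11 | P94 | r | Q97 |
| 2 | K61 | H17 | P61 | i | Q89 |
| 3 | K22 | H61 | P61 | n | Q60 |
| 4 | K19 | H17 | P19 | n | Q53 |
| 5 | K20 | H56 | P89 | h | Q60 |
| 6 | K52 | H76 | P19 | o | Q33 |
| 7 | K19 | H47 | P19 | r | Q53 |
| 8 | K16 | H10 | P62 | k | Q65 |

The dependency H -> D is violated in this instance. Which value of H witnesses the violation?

Q60

H=Q97: row 1 → D = K20 ✓
H=Q89: row 2 → D = K61 ✓
H=Q60: rows 3, 5 → D takes values {K22, K20} — violation
H=Q53: rows 4, 7 → D = K19, K19 ✓
H=Q33: row 6 → D = K52 ✓
H=Q65: row 8 → D = K16 ✓
The only H value with inconsistent D is H=Q60.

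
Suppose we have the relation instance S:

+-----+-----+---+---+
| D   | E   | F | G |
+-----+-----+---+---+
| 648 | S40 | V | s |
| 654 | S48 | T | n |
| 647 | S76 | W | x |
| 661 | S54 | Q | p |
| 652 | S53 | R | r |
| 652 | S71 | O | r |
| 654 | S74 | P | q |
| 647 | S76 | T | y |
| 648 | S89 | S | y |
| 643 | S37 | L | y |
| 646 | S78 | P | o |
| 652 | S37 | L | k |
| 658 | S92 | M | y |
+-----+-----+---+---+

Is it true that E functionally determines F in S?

E=S40: 1 row → F = V ✓
E=S48: 1 row → F = T ✓
E=S76: 2 rows → F takes values {W, T} — violation
E=S54: 1 row → F = Q ✓
E=S53: 1 row → F = R ✓
E=S71: 1 row → F = O ✓
E=S74: 1 row → F = P ✓
E=S89: 1 row → F = S ✓
E=S37: 2 rows → F = L, L ✓
E=S78: 1 row → F = P ✓
E=S92: 1 row → F = M ✓
Two rows agree on E but differ on F, so E -> F does not hold.

No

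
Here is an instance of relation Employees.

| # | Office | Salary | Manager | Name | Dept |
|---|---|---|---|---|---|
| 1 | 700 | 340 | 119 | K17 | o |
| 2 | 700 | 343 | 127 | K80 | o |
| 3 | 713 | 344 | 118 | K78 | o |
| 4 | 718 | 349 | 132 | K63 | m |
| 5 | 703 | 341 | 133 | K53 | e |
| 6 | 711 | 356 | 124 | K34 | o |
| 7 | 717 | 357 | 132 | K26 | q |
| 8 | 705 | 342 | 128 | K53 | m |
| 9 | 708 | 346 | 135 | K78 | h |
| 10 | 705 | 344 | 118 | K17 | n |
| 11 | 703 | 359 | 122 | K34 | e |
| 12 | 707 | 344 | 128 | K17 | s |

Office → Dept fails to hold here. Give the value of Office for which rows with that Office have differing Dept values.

Office=700: rows 1, 2 → Dept = o, o ✓
Office=713: row 3 → Dept = o ✓
Office=718: row 4 → Dept = m ✓
Office=703: rows 5, 11 → Dept = e, e ✓
Office=711: row 6 → Dept = o ✓
Office=717: row 7 → Dept = q ✓
Office=705: rows 8, 10 → Dept takes values {m, n} — violation
Office=708: row 9 → Dept = h ✓
Office=707: row 12 → Dept = s ✓
The only Office value with inconsistent Dept is Office=705.

705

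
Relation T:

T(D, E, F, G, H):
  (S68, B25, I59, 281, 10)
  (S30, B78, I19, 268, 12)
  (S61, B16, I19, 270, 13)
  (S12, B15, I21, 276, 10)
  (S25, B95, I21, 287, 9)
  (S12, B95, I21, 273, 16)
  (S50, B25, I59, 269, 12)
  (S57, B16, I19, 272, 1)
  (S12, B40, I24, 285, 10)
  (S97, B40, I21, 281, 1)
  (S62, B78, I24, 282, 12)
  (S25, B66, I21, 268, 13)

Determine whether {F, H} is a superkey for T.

Yes

All 12 rows have distinct {F, H} values, so {F, H} → (all attributes) holds and {F, H} is a superkey.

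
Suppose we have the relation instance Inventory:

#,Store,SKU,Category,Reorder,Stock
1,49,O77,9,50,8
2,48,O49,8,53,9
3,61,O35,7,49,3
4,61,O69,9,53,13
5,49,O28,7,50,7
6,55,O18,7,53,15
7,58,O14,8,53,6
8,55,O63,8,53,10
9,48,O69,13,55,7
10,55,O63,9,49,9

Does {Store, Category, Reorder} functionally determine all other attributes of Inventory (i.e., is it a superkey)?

All 10 rows have distinct {Store, Category, Reorder} values, so {Store, Category, Reorder} → (all attributes) holds and {Store, Category, Reorder} is a superkey.

Yes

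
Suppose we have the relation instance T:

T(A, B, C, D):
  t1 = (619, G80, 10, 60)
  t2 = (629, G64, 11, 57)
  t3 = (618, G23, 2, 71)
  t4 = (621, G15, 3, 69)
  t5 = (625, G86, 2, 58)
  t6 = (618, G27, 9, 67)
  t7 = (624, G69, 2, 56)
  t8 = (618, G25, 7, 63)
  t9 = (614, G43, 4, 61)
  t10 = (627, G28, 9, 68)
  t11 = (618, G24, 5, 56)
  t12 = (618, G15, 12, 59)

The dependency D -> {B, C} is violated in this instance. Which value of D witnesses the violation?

56

D=60: row 1 → {B,C} = (G80, 10) ✓
D=57: row 2 → {B,C} = (G64, 11) ✓
D=71: row 3 → {B,C} = (G23, 2) ✓
D=69: row 4 → {B,C} = (G15, 3) ✓
D=58: row 5 → {B,C} = (G86, 2) ✓
D=67: row 6 → {B,C} = (G27, 9) ✓
D=56: rows 7, 11 → {B,C} takes values {(G69, 2), (G24, 5)} — violation
D=63: row 8 → {B,C} = (G25, 7) ✓
D=61: row 9 → {B,C} = (G43, 4) ✓
D=68: row 10 → {B,C} = (G28, 9) ✓
D=59: row 12 → {B,C} = (G15, 12) ✓
The only D value with inconsistent RHS is D=56.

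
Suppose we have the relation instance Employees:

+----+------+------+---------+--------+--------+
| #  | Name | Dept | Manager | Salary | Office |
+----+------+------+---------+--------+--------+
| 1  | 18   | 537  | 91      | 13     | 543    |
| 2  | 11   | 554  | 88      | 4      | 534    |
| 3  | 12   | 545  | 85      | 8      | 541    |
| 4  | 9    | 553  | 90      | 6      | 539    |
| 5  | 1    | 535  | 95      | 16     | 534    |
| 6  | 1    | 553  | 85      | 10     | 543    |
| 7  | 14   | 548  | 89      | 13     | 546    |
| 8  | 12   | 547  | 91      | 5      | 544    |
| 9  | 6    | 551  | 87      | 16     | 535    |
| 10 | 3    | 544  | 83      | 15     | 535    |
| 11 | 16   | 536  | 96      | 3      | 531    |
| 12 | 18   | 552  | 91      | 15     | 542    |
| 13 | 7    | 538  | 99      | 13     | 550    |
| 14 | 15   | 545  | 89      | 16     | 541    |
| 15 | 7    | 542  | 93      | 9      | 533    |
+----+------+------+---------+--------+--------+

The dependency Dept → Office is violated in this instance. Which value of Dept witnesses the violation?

Dept=537: row 1 → Office = 543 ✓
Dept=554: row 2 → Office = 534 ✓
Dept=545: rows 3, 14 → Office = 541, 541 ✓
Dept=553: rows 4, 6 → Office takes values {539, 543} — violation
Dept=535: row 5 → Office = 534 ✓
Dept=548: row 7 → Office = 546 ✓
Dept=547: row 8 → Office = 544 ✓
Dept=551: row 9 → Office = 535 ✓
Dept=544: row 10 → Office = 535 ✓
Dept=536: row 11 → Office = 531 ✓
Dept=552: row 12 → Office = 542 ✓
Dept=538: row 13 → Office = 550 ✓
Dept=542: row 15 → Office = 533 ✓
The only Dept value with inconsistent Office is Dept=553.

553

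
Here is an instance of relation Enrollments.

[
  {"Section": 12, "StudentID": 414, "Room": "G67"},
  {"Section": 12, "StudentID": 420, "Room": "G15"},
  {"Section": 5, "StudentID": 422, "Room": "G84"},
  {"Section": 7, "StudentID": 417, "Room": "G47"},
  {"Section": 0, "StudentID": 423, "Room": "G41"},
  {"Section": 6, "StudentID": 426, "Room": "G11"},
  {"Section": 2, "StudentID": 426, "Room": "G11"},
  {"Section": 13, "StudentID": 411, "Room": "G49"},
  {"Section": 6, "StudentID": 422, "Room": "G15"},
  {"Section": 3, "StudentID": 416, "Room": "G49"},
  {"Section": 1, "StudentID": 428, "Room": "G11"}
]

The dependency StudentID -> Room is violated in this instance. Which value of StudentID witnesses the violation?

422

StudentID=414: 1 row → Room = G67 ✓
StudentID=420: 1 row → Room = G15 ✓
StudentID=422: 2 rows → Room takes values {G84, G15} — violation
StudentID=417: 1 row → Room = G47 ✓
StudentID=423: 1 row → Room = G41 ✓
StudentID=426: 2 rows → Room = G11, G11 ✓
StudentID=411: 1 row → Room = G49 ✓
StudentID=416: 1 row → Room = G49 ✓
StudentID=428: 1 row → Room = G11 ✓
The only StudentID value with inconsistent Room is StudentID=422.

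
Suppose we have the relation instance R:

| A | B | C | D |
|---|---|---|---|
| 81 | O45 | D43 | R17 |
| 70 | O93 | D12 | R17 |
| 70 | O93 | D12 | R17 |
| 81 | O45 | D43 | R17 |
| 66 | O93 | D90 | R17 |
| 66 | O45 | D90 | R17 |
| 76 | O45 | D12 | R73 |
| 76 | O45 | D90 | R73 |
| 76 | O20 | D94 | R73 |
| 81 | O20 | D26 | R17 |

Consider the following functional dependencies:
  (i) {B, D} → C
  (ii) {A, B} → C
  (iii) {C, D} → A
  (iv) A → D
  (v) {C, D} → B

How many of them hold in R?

2

(i) {B, D} → C: (B=O45, D=R17): 3 rows → C takes values {D43, D90} — violation; (B=O93, D=R17): 3 rows → C takes values {D12, D90} — violation; (B=O45, D=R73): 2 rows → C takes values {D12, D90} — violation — fails.
(ii) {A, B} → C: (A=76, B=O45): 2 rows → C takes values {D12, D90} — violation — fails.
(iii) {C, D} → A: every LHS value maps to a single RHS value — holds.
(iv) A → D: every LHS value maps to a single RHS value — holds.
(v) {C, D} → B: (C=D90, D=R17): 2 rows → B takes values {O93, O45} — violation — fails.
2 of the 5 dependencies hold.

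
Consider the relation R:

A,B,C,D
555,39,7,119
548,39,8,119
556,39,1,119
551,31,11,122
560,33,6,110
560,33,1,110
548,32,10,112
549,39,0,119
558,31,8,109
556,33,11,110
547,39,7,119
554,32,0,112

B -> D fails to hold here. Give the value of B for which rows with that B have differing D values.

B=39: 5 rows → D = 119, 119, 119, 119, 119 ✓
B=31: 2 rows → D takes values {122, 109} — violation
B=33: 3 rows → D = 110, 110, 110 ✓
B=32: 2 rows → D = 112, 112 ✓
The only B value with inconsistent D is B=31.

31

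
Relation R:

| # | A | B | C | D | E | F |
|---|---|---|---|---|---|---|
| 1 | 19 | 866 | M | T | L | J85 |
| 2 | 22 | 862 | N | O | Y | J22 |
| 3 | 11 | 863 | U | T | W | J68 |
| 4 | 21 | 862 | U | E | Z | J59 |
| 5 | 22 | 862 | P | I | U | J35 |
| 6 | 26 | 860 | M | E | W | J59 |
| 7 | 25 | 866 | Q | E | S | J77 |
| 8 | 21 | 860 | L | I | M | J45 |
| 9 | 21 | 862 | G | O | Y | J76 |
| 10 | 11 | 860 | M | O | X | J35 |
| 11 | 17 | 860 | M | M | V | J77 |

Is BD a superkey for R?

No

Rows 2 and 9 have the same BD value (B=862, D=O) but are distinct tuples, so BD does not determine every attribute — not a superkey.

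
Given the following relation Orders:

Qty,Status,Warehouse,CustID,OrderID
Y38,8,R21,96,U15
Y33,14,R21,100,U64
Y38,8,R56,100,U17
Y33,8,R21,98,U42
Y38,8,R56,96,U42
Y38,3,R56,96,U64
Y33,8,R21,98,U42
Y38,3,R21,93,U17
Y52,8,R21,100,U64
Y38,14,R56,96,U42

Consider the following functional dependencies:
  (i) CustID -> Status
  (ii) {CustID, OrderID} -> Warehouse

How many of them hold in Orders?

(i) CustID -> Status: CustID=96: 4 rows → Status takes values {8, 3, 14} — violation; CustID=100: 3 rows → Status takes values {14, 8} — violation — fails.
(ii) {CustID, OrderID} -> Warehouse: every LHS value maps to a single RHS value — holds.
1 of the 2 dependencies holds.

1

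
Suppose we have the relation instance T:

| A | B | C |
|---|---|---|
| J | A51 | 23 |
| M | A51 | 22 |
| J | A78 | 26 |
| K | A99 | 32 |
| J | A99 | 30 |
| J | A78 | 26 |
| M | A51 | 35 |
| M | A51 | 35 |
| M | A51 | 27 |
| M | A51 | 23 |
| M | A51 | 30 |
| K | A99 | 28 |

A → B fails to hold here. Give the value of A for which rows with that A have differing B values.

A=J: 4 rows → B takes values {A51, A78, A99} — violation
A=M: 6 rows → B = A51, A51, A51, A51, A51, A51 ✓
A=K: 2 rows → B = A99, A99 ✓
The only A value with inconsistent B is A=J.

J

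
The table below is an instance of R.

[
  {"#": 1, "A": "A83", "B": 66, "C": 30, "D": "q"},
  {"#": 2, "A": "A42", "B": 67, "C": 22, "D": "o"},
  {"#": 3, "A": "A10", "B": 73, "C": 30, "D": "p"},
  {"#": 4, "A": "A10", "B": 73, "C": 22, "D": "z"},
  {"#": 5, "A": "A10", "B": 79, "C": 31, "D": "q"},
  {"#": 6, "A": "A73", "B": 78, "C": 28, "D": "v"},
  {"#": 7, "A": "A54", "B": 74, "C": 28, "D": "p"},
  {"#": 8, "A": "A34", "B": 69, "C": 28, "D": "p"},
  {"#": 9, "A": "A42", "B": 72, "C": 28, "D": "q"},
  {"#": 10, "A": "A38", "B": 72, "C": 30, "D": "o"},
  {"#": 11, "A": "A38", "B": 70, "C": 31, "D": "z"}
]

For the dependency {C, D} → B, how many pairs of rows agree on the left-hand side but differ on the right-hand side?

1

(C=28, D=p): violating pairs (7,8) — 1 pair.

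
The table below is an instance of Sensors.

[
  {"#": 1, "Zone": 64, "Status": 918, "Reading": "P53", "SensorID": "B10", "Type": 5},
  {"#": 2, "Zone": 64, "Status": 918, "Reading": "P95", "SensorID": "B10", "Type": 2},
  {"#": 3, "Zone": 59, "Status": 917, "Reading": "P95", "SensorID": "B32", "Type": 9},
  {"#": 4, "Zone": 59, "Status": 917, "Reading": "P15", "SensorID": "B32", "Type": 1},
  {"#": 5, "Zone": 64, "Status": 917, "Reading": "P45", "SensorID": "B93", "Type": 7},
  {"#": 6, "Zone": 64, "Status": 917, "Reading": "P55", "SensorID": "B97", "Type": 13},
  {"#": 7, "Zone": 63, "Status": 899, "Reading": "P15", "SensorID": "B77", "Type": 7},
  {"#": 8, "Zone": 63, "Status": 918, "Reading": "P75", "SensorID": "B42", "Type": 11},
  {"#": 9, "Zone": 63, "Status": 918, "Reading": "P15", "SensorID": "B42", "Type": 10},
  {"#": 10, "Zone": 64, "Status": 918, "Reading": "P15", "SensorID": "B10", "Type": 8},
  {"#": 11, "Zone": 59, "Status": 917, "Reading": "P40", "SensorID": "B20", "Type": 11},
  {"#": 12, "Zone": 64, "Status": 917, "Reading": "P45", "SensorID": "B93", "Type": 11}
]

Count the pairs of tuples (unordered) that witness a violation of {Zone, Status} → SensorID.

4

(Zone=64, Status=918): all 3 rows agree on SensorID — 0 pairs.
(Zone=59, Status=917): violating pairs (3,11), (4,11) — 2 pairs.
(Zone=64, Status=917): violating pairs (5,6), (6,12) — 2 pairs.
(Zone=63, Status=918): all 2 rows agree on SensorID — 0 pairs.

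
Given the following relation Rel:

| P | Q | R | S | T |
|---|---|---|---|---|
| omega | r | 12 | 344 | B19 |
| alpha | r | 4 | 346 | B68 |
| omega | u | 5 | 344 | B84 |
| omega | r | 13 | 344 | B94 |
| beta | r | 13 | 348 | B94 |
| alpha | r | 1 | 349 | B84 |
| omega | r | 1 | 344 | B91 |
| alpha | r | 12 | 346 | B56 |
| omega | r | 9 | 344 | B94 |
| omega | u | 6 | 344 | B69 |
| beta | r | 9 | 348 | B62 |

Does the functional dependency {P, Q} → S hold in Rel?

(P=omega, Q=r): 4 rows → S = 344, 344, 344, 344 ✓
(P=alpha, Q=r): 3 rows → S takes values {346, 349} — violation
(P=omega, Q=u): 2 rows → S = 344, 344 ✓
(P=beta, Q=r): 2 rows → S = 348, 348 ✓
Two rows agree on {P, Q} but differ on S, so {P, Q} → S does not hold.

No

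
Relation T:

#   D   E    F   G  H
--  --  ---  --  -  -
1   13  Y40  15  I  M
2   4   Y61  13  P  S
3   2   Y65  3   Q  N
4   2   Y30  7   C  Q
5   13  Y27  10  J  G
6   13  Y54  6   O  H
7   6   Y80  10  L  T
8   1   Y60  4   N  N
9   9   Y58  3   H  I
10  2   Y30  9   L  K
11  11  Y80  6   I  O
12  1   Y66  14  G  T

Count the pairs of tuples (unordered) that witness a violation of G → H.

2

G=I: violating pairs (1,11) — 1 pair.
G=L: violating pairs (7,10) — 1 pair.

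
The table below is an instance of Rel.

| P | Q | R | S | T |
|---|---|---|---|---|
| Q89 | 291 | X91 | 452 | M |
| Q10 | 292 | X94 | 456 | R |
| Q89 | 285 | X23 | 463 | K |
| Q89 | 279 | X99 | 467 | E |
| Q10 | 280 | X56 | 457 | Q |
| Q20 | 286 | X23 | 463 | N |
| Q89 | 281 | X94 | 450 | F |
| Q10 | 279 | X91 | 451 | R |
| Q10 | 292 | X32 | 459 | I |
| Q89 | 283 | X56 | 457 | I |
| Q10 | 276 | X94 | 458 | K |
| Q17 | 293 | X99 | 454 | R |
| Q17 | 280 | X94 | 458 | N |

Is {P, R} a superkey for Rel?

Two distinct rows share (P=Q10, R=X94), so {P, R} does not determine every attribute — not a superkey.

No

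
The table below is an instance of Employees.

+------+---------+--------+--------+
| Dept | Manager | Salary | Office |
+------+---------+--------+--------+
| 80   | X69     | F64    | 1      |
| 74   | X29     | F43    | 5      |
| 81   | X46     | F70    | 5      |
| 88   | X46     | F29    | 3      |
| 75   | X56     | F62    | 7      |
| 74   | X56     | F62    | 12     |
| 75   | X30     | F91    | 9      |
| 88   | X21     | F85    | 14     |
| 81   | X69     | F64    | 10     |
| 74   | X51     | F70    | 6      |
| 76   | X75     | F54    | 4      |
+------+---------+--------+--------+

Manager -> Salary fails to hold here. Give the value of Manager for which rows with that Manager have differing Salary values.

Manager=X69: 2 rows → Salary = F64, F64 ✓
Manager=X29: 1 row → Salary = F43 ✓
Manager=X46: 2 rows → Salary takes values {F70, F29} — violation
Manager=X56: 2 rows → Salary = F62, F62 ✓
Manager=X30: 1 row → Salary = F91 ✓
Manager=X21: 1 row → Salary = F85 ✓
Manager=X51: 1 row → Salary = F70 ✓
Manager=X75: 1 row → Salary = F54 ✓
The only Manager value with inconsistent Salary is Manager=X46.

X46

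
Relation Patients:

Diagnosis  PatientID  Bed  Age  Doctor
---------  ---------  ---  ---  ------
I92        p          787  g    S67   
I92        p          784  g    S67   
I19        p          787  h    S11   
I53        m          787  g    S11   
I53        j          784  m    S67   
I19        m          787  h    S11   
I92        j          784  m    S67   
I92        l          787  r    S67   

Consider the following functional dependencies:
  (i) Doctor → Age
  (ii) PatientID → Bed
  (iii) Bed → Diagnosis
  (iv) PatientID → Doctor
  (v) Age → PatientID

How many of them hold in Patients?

(i) Doctor → Age: Doctor=S67: 5 rows → Age takes values {g, m, r} — violation; Doctor=S11: 3 rows → Age takes values {h, g} — violation — fails.
(ii) PatientID → Bed: PatientID=p: 3 rows → Bed takes values {787, 784} — violation — fails.
(iii) Bed → Diagnosis: Bed=787: 5 rows → Diagnosis takes values {I92, I19, I53} — violation; Bed=784: 3 rows → Diagnosis takes values {I92, I53} — violation — fails.
(iv) PatientID → Doctor: PatientID=p: 3 rows → Doctor takes values {S67, S11} — violation — fails.
(v) Age → PatientID: Age=g: 3 rows → PatientID takes values {p, m} — violation; Age=h: 2 rows → PatientID takes values {p, m} — violation — fails.
None of the 5 dependencies hold.

0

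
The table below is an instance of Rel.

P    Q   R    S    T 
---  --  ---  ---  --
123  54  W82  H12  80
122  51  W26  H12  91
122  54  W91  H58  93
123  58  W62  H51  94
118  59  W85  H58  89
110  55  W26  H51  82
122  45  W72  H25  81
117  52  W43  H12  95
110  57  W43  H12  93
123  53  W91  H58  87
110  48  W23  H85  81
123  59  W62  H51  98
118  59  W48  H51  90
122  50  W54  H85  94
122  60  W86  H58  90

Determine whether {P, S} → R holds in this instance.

No

(P=123, S=H12): 1 row → R = W82 ✓
(P=122, S=H12): 1 row → R = W26 ✓
(P=122, S=H58): 2 rows → R takes values {W91, W86} — violation
(P=123, S=H51): 2 rows → R = W62, W62 ✓
(P=118, S=H58): 1 row → R = W85 ✓
(P=110, S=H51): 1 row → R = W26 ✓
(P=122, S=H25): 1 row → R = W72 ✓
(P=117, S=H12): 1 row → R = W43 ✓
(P=110, S=H12): 1 row → R = W43 ✓
(P=123, S=H58): 1 row → R = W91 ✓
(P=110, S=H85): 1 row → R = W23 ✓
(P=118, S=H51): 1 row → R = W48 ✓
(P=122, S=H85): 1 row → R = W54 ✓
Two rows agree on {P, S} but differ on R, so {P, S} → R does not hold.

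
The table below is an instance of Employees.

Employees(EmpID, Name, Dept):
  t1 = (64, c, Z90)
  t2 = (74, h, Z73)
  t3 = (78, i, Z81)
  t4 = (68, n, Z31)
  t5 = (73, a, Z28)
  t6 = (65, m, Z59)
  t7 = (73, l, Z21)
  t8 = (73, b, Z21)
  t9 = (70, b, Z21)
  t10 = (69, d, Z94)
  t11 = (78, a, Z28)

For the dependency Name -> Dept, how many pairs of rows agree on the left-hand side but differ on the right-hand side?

0

Name=a: all 2 rows agree on Dept — 0 pairs.
Name=b: all 2 rows agree on Dept — 0 pairs.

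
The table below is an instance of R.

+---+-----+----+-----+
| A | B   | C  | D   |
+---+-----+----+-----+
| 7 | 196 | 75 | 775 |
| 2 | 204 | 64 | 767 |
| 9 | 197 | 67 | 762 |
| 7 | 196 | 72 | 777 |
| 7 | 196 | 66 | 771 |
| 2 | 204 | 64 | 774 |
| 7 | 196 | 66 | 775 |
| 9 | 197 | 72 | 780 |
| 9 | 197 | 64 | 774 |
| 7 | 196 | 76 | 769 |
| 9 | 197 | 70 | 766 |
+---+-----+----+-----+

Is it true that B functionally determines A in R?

B=196: 5 rows → A = 7, 7, 7, 7, 7 ✓
B=204: 2 rows → A = 2, 2 ✓
B=197: 4 rows → A = 9, 9, 9, 9 ✓
Every B value is associated with a single A value, so B → A holds.

Yes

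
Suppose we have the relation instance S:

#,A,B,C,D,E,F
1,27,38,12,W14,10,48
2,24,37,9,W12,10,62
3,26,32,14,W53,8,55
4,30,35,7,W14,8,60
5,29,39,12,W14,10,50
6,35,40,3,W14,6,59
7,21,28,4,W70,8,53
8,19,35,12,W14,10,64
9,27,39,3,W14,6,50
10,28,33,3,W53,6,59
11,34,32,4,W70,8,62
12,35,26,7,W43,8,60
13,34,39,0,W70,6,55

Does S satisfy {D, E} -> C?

(D=W14, E=10): rows 1, 5, 8 → C = 12, 12, 12 ✓
(D=W12, E=10): row 2 → C = 9 ✓
(D=W53, E=8): row 3 → C = 14 ✓
(D=W14, E=8): row 4 → C = 7 ✓
(D=W14, E=6): rows 6, 9 → C = 3, 3 ✓
(D=W70, E=8): rows 7, 11 → C = 4, 4 ✓
(D=W53, E=6): row 10 → C = 3 ✓
(D=W43, E=8): row 12 → C = 7 ✓
(D=W70, E=6): row 13 → C = 0 ✓
Every {D, E} value is associated with a single C value, so {D, E} -> C holds.

Yes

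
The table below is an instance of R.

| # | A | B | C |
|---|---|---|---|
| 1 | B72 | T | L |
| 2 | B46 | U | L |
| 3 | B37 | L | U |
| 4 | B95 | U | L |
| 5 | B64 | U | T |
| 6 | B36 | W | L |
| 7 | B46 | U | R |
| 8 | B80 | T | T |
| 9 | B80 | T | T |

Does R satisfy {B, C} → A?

(B=T, C=L): row 1 → A = B72 ✓
(B=U, C=L): rows 2, 4 → A takes values {B46, B95} — violation
(B=L, C=U): row 3 → A = B37 ✓
(B=U, C=T): row 5 → A = B64 ✓
(B=W, C=L): row 6 → A = B36 ✓
(B=U, C=R): row 7 → A = B46 ✓
(B=T, C=T): rows 8, 9 → A = B80, B80 ✓
Two rows agree on {B, C} but differ on A, so {B, C} → A does not hold.

No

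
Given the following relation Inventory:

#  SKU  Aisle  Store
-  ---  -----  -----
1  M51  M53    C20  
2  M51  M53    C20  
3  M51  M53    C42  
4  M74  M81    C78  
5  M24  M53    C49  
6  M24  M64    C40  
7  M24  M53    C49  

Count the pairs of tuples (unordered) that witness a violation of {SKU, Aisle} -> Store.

(SKU=M51, Aisle=M53): violating pairs (1,3), (2,3) — 2 pairs.
(SKU=M24, Aisle=M53): all 2 rows agree on Store — 0 pairs.

2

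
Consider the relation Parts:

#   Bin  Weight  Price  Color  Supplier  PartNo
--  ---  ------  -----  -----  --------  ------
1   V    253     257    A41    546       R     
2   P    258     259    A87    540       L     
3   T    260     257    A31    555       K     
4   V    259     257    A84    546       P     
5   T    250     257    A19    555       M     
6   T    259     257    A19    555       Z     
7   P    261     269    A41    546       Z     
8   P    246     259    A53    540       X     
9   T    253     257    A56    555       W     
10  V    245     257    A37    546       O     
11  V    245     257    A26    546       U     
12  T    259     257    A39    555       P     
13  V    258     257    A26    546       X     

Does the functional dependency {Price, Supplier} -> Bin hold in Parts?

Yes

(Price=257, Supplier=546): rows 1, 4, 10, 11, 13 → Bin = V, V, V, V, V ✓
(Price=259, Supplier=540): rows 2, 8 → Bin = P, P ✓
(Price=257, Supplier=555): rows 3, 5, 6, 9, 12 → Bin = T, T, T, T, T ✓
(Price=269, Supplier=546): row 7 → Bin = P ✓
Every {Price, Supplier} value is associated with a single Bin value, so {Price, Supplier} -> Bin holds.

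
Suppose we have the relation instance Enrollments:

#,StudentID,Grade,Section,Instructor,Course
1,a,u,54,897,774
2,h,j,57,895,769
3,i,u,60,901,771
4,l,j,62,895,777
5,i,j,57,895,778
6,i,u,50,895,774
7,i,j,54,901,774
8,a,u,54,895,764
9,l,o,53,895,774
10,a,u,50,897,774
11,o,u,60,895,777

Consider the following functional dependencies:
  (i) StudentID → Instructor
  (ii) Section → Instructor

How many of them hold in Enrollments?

0

(i) StudentID → Instructor: StudentID=a: rows 1, 8, 10 → Instructor takes values {897, 895} — violation; StudentID=i: rows 3, 5, 6, 7 → Instructor takes values {901, 895} — violation — fails.
(ii) Section → Instructor: Section=54: rows 1, 7, 8 → Instructor takes values {897, 901, 895} — violation; Section=60: rows 3, 11 → Instructor takes values {901, 895} — violation; Section=50: rows 6, 10 → Instructor takes values {895, 897} — violation — fails.
None of the 2 dependencies hold.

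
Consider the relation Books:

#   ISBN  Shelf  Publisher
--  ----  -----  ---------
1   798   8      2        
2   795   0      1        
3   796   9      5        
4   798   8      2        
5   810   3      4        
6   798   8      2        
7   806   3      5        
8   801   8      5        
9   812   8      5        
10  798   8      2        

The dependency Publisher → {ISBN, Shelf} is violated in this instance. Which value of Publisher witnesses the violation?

5

Publisher=2: rows 1, 4, 6, 10 → {ISBN,Shelf} = (798, 8), (798, 8), (798, 8), (798, 8) ✓
Publisher=1: row 2 → {ISBN,Shelf} = (795, 0) ✓
Publisher=5: rows 3, 7, 8, 9 → {ISBN,Shelf} takes values {(796, 9), (806, 3), (801, 8), (812, 8)} — violation
Publisher=4: row 5 → {ISBN,Shelf} = (810, 3) ✓
The only Publisher value with inconsistent RHS is Publisher=5.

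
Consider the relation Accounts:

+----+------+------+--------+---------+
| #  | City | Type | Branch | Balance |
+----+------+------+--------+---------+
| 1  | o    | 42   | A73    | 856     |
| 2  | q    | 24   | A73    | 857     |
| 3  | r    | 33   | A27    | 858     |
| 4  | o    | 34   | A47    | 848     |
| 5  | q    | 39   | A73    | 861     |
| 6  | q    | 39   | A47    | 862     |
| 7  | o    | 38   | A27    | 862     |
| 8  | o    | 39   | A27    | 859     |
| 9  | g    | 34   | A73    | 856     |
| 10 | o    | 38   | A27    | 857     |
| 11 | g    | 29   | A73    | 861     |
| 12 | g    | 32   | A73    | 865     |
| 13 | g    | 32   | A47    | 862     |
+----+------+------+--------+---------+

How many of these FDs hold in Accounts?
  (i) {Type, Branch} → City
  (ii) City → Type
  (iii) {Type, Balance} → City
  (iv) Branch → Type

(i) {Type, Branch} → City: every LHS value maps to a single RHS value — holds.
(ii) City → Type: City=o: rows 1, 4, 7, 8, 10 → Type takes values {42, 34, 38, 39} — violation; City=q: rows 2, 5, 6 → Type takes values {24, 39} — violation; City=g: rows 9, 11, 12, 13 → Type takes values {34, 29, 32} — violation — fails.
(iii) {Type, Balance} → City: every LHS value maps to a single RHS value — holds.
(iv) Branch → Type: Branch=A73: rows 1, 2, 5, 9, 11, 12 → Type takes values {42, 24, 39, 34, 29, 32} — violation; Branch=A27: rows 3, 7, 8, 10 → Type takes values {33, 38, 39} — violation; Branch=A47: rows 4, 6, 13 → Type takes values {34, 39, 32} — violation — fails.
2 of the 4 dependencies hold.

2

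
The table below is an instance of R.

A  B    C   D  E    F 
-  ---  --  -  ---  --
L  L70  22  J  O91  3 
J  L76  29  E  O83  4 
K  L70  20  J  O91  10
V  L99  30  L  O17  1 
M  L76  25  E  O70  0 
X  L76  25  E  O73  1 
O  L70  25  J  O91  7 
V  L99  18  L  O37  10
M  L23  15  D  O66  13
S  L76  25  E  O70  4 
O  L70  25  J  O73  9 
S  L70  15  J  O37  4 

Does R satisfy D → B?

D=J: 5 rows → B = L70, L70, L70, L70, L70 ✓
D=E: 4 rows → B = L76, L76, L76, L76 ✓
D=L: 2 rows → B = L99, L99 ✓
D=D: 1 row → B = L23 ✓
Every D value is associated with a single B value, so D → B holds.

Yes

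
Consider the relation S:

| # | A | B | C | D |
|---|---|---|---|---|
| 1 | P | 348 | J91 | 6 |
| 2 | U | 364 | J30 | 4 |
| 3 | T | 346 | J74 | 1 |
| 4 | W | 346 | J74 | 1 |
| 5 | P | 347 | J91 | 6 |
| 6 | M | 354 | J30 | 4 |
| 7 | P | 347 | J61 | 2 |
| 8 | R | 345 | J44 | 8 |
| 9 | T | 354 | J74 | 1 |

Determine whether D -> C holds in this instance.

D=6: rows 1, 5 → C = J91, J91 ✓
D=4: rows 2, 6 → C = J30, J30 ✓
D=1: rows 3, 4, 9 → C = J74, J74, J74 ✓
D=2: row 7 → C = J61 ✓
D=8: row 8 → C = J44 ✓
Every D value is associated with a single C value, so D -> C holds.

Yes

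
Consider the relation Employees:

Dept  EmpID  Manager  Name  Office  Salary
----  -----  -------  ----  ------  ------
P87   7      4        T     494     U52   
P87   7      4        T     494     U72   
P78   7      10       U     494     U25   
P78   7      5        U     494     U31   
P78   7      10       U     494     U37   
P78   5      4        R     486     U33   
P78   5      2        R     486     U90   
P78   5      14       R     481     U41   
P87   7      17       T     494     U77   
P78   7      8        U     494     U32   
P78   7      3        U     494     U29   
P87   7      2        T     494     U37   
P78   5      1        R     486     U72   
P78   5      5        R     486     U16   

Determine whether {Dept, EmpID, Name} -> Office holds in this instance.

No

(Dept=P87, EmpID=7, Name=T): 4 rows → Office = 494, 494, 494, 494 ✓
(Dept=P78, EmpID=7, Name=U): 5 rows → Office = 494, 494, 494, 494, 494 ✓
(Dept=P78, EmpID=5, Name=R): 5 rows → Office takes values {486, 481} — violation
Two rows agree on {Dept, EmpID, Name} but differ on Office, so {Dept, EmpID, Name} -> Office does not hold.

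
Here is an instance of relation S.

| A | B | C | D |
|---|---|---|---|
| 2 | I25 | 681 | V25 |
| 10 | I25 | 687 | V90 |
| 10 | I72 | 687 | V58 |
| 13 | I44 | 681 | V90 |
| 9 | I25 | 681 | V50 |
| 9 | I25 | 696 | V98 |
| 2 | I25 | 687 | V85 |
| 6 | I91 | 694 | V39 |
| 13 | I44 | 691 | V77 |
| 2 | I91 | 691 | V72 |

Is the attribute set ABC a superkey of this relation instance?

Yes

All 10 rows have distinct ABC values, so ABC → (all attributes) holds and ABC is a superkey.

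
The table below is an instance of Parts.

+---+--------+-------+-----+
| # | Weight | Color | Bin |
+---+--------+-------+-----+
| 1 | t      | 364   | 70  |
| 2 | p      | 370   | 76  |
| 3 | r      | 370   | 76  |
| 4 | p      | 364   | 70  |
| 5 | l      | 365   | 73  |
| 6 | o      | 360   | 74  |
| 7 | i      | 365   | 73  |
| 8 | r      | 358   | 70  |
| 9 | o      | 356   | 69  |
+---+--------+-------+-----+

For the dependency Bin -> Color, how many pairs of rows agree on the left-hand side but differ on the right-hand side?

2

Bin=70: violating pairs (1,8), (4,8) — 2 pairs.
Bin=76: all 2 rows agree on Color — 0 pairs.
Bin=73: all 2 rows agree on Color — 0 pairs.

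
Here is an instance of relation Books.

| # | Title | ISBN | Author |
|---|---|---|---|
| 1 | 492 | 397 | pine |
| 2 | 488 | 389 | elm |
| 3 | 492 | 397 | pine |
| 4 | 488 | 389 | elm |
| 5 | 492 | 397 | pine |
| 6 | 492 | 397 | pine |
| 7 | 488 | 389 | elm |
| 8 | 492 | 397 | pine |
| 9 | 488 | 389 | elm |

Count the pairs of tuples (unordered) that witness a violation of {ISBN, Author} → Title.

(ISBN=397, Author=pine): all 5 rows agree on Title — 0 pairs.
(ISBN=389, Author=elm): all 4 rows agree on Title — 0 pairs.

0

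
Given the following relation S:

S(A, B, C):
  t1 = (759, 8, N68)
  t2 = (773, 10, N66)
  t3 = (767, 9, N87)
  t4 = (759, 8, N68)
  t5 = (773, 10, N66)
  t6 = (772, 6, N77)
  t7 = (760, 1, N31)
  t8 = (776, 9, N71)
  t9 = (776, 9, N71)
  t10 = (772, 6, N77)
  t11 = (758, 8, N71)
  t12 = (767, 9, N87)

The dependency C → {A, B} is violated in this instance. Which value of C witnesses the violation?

N71

C=N68: rows 1, 4 → {A,B} = (759, 8), (759, 8) ✓
C=N66: rows 2, 5 → {A,B} = (773, 10), (773, 10) ✓
C=N87: rows 3, 12 → {A,B} = (767, 9), (767, 9) ✓
C=N77: rows 6, 10 → {A,B} = (772, 6), (772, 6) ✓
C=N31: row 7 → {A,B} = (760, 1) ✓
C=N71: rows 8, 9, 11 → {A,B} takes values {(776, 9), (758, 8)} — violation
The only C value with inconsistent RHS is C=N71.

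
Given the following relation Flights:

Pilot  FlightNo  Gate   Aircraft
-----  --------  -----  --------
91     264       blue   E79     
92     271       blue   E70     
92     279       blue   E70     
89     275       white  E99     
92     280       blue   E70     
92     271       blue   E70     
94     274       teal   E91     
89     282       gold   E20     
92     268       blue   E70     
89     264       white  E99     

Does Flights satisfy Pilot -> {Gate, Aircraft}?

Pilot=91: 1 row → {Gate,Aircraft} = (blue, E79) ✓
Pilot=92: 5 rows → {Gate,Aircraft} = (blue, E70), (blue, E70), (blue, E70), (blue, E70), (blue, E70) ✓
Pilot=89: 3 rows → {Gate,Aircraft} takes values {(white, E99), (gold, E20)} — violation
Pilot=94: 1 row → {Gate,Aircraft} = (teal, E91) ✓
Two rows agree on Pilot but differ on {Gate, Aircraft}, so Pilot -> {Gate, Aircraft} does not hold.

No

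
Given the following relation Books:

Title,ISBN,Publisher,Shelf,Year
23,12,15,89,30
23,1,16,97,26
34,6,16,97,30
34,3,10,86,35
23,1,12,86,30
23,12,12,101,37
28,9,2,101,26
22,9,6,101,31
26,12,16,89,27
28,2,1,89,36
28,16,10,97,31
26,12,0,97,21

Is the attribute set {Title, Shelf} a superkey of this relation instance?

All 12 rows have distinct {Title, Shelf} values, so {Title, Shelf} → (all attributes) holds and {Title, Shelf} is a superkey.

Yes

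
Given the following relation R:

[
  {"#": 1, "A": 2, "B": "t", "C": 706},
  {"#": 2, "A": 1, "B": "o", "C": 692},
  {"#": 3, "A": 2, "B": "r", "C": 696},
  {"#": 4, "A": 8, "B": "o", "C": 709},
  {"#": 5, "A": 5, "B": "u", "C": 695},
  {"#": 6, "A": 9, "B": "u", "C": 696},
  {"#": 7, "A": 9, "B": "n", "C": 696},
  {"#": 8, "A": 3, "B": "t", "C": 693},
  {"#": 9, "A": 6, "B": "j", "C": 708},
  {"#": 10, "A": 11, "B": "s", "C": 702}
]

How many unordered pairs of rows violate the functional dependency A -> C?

A=2: violating pairs (1,3) — 1 pair.
A=9: all 2 rows agree on C — 0 pairs.

1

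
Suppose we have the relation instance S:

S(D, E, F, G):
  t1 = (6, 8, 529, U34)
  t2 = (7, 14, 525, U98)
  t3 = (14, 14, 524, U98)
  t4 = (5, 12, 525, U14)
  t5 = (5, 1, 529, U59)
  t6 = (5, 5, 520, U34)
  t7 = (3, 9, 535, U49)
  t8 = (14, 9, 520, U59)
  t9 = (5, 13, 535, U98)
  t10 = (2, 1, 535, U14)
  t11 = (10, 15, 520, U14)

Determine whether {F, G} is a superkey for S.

All 11 rows have distinct {F, G} values, so {F, G} → (all attributes) holds and {F, G} is a superkey.

Yes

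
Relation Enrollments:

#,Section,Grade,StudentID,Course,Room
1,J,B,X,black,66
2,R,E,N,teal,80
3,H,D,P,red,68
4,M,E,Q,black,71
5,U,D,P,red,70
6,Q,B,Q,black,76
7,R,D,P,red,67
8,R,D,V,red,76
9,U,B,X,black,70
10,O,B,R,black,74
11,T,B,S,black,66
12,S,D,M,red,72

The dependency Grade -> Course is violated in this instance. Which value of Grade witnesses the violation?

E

Grade=B: rows 1, 6, 9, 10, 11 → Course = black, black, black, black, black ✓
Grade=E: rows 2, 4 → Course takes values {teal, black} — violation
Grade=D: rows 3, 5, 7, 8, 12 → Course = red, red, red, red, red ✓
The only Grade value with inconsistent Course is Grade=E.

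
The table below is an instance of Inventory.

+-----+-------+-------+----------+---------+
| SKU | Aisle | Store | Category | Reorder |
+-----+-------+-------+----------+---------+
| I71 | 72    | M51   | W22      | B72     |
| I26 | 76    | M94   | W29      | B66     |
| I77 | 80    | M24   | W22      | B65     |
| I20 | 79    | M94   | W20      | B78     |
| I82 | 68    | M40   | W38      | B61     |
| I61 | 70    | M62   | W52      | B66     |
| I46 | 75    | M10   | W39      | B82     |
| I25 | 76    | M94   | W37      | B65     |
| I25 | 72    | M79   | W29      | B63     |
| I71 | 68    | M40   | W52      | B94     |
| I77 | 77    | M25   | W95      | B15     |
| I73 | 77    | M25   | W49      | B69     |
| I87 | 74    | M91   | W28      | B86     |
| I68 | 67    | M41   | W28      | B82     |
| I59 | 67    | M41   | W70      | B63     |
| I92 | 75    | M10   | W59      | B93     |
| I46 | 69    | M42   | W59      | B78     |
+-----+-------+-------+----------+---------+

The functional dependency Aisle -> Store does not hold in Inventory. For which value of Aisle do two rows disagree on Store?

72

Aisle=72: 2 rows → Store takes values {M51, M79} — violation
Aisle=76: 2 rows → Store = M94, M94 ✓
Aisle=80: 1 row → Store = M24 ✓
Aisle=79: 1 row → Store = M94 ✓
Aisle=68: 2 rows → Store = M40, M40 ✓
Aisle=70: 1 row → Store = M62 ✓
Aisle=75: 2 rows → Store = M10, M10 ✓
Aisle=77: 2 rows → Store = M25, M25 ✓
Aisle=74: 1 row → Store = M91 ✓
Aisle=67: 2 rows → Store = M41, M41 ✓
Aisle=69: 1 row → Store = M42 ✓
The only Aisle value with inconsistent Store is Aisle=72.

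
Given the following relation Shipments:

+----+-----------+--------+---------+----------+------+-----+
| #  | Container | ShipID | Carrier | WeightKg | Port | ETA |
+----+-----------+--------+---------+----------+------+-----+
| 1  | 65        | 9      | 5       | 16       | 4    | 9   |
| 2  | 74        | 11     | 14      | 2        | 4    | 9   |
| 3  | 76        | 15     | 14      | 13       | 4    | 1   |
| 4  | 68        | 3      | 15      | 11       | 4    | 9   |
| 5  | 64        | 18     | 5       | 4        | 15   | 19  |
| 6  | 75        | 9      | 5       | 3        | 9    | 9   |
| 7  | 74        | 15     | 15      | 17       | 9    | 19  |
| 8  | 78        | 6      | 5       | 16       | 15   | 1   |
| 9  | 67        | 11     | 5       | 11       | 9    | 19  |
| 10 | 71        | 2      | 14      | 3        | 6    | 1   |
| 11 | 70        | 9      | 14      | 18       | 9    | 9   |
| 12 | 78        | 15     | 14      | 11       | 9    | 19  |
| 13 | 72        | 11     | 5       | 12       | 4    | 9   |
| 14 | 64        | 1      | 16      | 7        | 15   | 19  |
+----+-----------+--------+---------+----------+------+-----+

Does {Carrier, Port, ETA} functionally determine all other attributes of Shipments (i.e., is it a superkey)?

Rows 1 and 13 have the same {Carrier, Port, ETA} value (Carrier=5, Port=4, ETA=9) but are distinct tuples, so {Carrier, Port, ETA} does not determine every attribute — not a superkey.

No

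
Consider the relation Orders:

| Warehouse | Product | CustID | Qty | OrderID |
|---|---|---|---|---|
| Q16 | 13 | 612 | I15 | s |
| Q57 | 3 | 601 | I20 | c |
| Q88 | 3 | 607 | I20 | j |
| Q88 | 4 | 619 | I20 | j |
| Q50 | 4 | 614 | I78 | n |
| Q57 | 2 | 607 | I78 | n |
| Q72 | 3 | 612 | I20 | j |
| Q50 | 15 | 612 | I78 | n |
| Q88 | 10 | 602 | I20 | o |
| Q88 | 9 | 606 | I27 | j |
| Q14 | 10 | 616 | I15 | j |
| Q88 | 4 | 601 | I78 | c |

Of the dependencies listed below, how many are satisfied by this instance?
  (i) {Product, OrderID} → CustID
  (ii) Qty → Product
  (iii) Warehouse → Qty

(i) {Product, OrderID} → CustID: (Product=3, OrderID=j): 2 rows → CustID takes values {607, 612} — violation — fails.
(ii) Qty → Product: Qty=I15: 2 rows → Product takes values {13, 10} — violation; Qty=I20: 5 rows → Product takes values {3, 4, 10} — violation; Qty=I78: 4 rows → Product takes values {4, 2, 15} — violation — fails.
(iii) Warehouse → Qty: Warehouse=Q57: 2 rows → Qty takes values {I20, I78} — violation; Warehouse=Q88: 5 rows → Qty takes values {I20, I27, I78} — violation — fails.
None of the 3 dependencies hold.

0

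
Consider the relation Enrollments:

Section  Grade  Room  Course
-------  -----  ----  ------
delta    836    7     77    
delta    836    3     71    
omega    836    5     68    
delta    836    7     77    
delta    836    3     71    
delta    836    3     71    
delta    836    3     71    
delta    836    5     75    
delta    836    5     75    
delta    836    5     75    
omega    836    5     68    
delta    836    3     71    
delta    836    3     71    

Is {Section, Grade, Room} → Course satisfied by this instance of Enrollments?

Yes

(Section=delta, Grade=836, Room=7): 2 rows → Course = 77, 77 ✓
(Section=delta, Grade=836, Room=3): 6 rows → Course = 71, 71, 71, 71, 71, 71 ✓
(Section=omega, Grade=836, Room=5): 2 rows → Course = 68, 68 ✓
(Section=delta, Grade=836, Room=5): 3 rows → Course = 75, 75, 75 ✓
Every {Section, Grade, Room} value is associated with a single Course value, so {Section, Grade, Room} → Course holds.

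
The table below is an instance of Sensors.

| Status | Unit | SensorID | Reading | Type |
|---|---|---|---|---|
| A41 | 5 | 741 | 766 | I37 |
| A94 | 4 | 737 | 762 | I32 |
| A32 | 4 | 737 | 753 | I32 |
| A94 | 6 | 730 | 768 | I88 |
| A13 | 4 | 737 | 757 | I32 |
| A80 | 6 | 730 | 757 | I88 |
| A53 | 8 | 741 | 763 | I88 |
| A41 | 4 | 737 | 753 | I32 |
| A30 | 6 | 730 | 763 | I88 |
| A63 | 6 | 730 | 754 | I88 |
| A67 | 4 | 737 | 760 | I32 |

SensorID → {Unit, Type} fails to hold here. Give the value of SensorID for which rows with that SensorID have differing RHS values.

741

SensorID=741: 2 rows → {Unit,Type} takes values {(5, I37), (8, I88)} — violation
SensorID=737: 5 rows → {Unit,Type} = (4, I32), (4, I32), (4, I32), (4, I32), (4, I32) ✓
SensorID=730: 4 rows → {Unit,Type} = (6, I88), (6, I88), (6, I88), (6, I88) ✓
The only SensorID value with inconsistent RHS is SensorID=741.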